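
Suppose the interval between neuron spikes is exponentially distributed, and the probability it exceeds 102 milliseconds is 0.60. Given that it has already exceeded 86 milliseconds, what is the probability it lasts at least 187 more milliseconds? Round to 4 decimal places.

From e^(−λ·102) = 0.60, λ = −ln(0.60)/102 = 0.00500809.
Memoryless: P(X > 86+187 | X > 86) = P(X > 187) = e^(−0.00500809·187) ≈ 0.3920.

0.3920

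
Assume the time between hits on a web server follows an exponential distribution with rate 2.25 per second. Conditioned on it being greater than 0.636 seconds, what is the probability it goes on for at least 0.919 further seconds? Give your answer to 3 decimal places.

0.126

P(X > s+t | X > s) = e^(−λ(s+t))/e^(−λs) = e^(−λt), independent of s = 0.636.
P(X > 0.919) = e^(−2.0678) ≈ 0.126.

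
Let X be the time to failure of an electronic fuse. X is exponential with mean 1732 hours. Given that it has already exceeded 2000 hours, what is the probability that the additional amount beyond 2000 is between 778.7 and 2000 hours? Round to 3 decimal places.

The rate is λ = 1/1732 = 0.000577367 per hour.
Memoryless: the residual past 2000 is again Exp(λ).
P(778.7 < residual < 2000) = e^(−λ·778.7) − e^(−λ·2000) = 0.63789 − 0.31514 ≈ 0.323.

0.323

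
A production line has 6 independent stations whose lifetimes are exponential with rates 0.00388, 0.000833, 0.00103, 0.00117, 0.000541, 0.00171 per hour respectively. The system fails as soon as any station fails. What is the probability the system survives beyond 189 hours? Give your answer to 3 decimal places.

The time to first failure is exponential with rate Σλ = 0.00388 + 0.000833 + 0.00103 + 0.00117 + 0.000541 + 0.00171 = 0.009164.
P(min > 189) = e^(−0.009164·189) = e^(−1.732) ≈ 0.177.

0.177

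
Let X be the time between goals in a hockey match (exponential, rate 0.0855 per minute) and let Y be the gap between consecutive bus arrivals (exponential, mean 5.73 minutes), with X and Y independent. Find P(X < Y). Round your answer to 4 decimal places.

0.3288

λ_1 = 0.0855, λ_2 = 1/5.73 = 0.17452.
For independent exponentials, P(X < Y) = λ_1/(λ_1+λ_2) = 0.0855/0.26002 ≈ 0.3288.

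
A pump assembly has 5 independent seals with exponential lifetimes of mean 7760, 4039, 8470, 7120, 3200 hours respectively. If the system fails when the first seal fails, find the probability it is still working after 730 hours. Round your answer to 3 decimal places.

The first failure time is exponential with rate Σλ_i = 1/7760 + 1/4039 + 1/8470 + 1/7120 + 1/3200 = 0.000947465 per hour.
P(min > 730) = e^(−0.000947465·730) = e^(−0.69165) ≈ 0.501.

0.501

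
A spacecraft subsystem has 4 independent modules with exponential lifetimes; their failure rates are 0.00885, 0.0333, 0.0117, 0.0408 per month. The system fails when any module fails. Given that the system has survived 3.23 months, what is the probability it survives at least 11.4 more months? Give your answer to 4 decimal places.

0.3399

Time to first failure ~ Exp(Σλ) with Σλ = 0.09465.
By memorylessness, P(T > 3.23+11.4 | T > 3.23) = P(T > 11.4) = e^(−0.09465·11.4) ≈ 0.3399.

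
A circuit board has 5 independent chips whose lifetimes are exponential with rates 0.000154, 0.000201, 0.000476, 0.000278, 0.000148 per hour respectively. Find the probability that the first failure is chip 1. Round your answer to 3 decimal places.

0.123

The time to first failure is exponential with rate Σλ = 0.000154 + 0.000201 + 0.000476 + 0.000278 + 0.000148 = 0.001257.
P(chip 1 first) = λ_1/Σλ = 0.000154/0.001257 ≈ 0.123.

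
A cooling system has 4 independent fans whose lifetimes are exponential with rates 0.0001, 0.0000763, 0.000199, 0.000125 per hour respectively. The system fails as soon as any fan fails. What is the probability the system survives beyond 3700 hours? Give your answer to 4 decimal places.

The time to first failure is exponential with rate Σλ = 0.0001 + 0.0000763 + 0.000199 + 0.000125 = 0.0005003.
P(min > 3700) = e^(−0.0005003·3700) = e^(−1.8511) ≈ 0.1571.

0.1571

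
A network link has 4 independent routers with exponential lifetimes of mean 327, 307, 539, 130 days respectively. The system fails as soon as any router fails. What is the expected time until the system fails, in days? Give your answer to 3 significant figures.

63.0

The first failure time is exponential with rate Σλ_i = 1/327 + 1/307 + 1/539 + 1/130 = 0.015863 per day.
E[min] = 1/Σλ = 1/0.015863 = 63.0397 days.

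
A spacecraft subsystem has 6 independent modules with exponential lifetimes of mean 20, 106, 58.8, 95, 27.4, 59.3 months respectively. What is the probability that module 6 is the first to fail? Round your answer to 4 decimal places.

0.1202

Rates: λ_i = 1/mean_i → 0.05, 0.00943396, 0.0170068, 0.0105263, 0.0364964, 0.0168634; Σλ = 0.140327.
P(module 6 first) = λ_6/Σλ = 0.0168634/0.140327 ≈ 0.1202.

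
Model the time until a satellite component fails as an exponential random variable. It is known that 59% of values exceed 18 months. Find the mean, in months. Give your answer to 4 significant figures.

e^(−λ·18) = 0.59 ⇒ λ = −ln(0.59)/18 = 0.0293129.
Mean = 1/λ = 34.1146 months.

34.11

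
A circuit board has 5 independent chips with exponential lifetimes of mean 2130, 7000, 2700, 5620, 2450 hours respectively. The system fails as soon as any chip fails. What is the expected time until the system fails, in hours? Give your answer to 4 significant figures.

637.4

The first failure time is exponential with rate Σλ_i = 1/2130 + 1/7000 + 1/2700 + 1/5620 + 1/2450 = 0.00156881 per hour.
E[min] = 1/Σλ = 1/0.00156881 = 637.426 hours.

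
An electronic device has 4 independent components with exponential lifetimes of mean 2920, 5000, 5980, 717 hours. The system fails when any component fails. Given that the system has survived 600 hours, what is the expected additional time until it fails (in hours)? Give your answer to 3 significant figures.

475

First-failure rate Σλ = 1/2920 + 1/5000 + 1/5980 + 1/717 = 0.00210439.
By memorylessness the expected residual is 1/Σλ = 475.197 hours, regardless of the 600 already elapsed.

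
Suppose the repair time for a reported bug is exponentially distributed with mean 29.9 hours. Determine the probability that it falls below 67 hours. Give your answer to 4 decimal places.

0.8936

The rate is λ = 1/29.9 = 0.0334448 per hour.
P(X ≤ 67) = 1 − e^(−λ·67) = 1 − e^(−2.2408) ≈ 0.8936.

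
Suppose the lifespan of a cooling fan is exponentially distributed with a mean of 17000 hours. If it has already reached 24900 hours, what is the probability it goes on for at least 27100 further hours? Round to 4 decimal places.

0.2031

The rate is λ = 1/17000 = 0.0000588235 per hour.
By the memoryless property, P(X > 24900+27100 | X > 24900) = P(X > 27100).
P(X > 27100) = e^(−1.5941) ≈ 0.2031.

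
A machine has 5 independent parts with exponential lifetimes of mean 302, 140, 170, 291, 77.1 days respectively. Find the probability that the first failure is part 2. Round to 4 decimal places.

0.2181

Rates: λ_i = 1/mean_i → 0.00331126, 0.00714286, 0.00588235, 0.00343643, 0.0129702; Σλ = 0.0327431.
P(part 2 first) = λ_2/Σλ = 0.00714286/0.0327431 ≈ 0.2181.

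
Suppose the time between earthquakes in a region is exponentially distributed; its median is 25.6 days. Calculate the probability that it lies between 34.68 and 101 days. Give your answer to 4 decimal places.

0.3261

For an exponential, median = ln(2)/λ, so λ = ln 2 / 25.6 = 0.0270761 per day.
P(34.68 < X < 101) = e^(−λ·34.68) − e^(−λ·101) = 0.39102 − 0.06491 ≈ 0.3261.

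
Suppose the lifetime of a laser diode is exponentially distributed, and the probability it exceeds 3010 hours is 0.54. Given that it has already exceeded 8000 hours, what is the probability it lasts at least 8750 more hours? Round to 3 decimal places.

From e^(−λ·3010) = 0.54, λ = −ln(0.54)/3010 = 0.000204713.
Memoryless: P(X > 8000+8750 | X > 8000) = P(X > 8750) = e^(−0.000204713·8750) ≈ 0.167.

0.167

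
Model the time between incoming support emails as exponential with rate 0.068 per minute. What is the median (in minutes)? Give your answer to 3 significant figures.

10.2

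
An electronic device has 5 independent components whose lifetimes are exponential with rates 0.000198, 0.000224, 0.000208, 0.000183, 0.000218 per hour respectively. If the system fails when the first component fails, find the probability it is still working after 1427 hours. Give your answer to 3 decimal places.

0.230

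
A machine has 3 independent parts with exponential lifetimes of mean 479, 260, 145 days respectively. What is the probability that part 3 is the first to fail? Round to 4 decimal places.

0.5375

Rates: λ_i = 1/mean_i → 0.00208768, 0.00384615, 0.00689655; Σλ = 0.0128304.
P(part 3 first) = λ_3/Σλ = 0.00689655/0.0128304 ≈ 0.5375.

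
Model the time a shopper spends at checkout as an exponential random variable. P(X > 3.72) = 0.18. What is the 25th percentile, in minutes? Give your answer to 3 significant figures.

e^(−λ·3.72) = 0.18 ⇒ λ = −ln(0.18)/3.72 = 0.460967.
25th percentile: 1 − e^(−λt) = 0.25, t = −ln(0.75)/λ = 0.624083 minutes.

0.624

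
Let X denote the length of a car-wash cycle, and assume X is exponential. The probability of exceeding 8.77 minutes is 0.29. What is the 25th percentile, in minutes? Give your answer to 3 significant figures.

2.04

e^(−λ·8.77) = 0.29 ⇒ λ = −ln(0.29)/8.77 = 0.141149.
25th percentile: 1 − e^(−λt) = 0.25, t = −ln(0.75)/λ = 2.03815 minutes.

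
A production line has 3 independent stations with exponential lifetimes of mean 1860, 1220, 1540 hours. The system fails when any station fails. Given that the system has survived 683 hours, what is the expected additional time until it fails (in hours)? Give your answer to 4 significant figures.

498.3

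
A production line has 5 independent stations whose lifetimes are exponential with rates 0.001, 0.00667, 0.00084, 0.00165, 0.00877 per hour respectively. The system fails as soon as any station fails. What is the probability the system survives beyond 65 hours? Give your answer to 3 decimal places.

The time to first failure is exponential with rate Σλ = 0.001 + 0.00667 + 0.00084 + 0.00165 + 0.00877 = 0.01893.
P(min > 65) = e^(−0.01893·65) = e^(−1.2304) ≈ 0.292.

0.292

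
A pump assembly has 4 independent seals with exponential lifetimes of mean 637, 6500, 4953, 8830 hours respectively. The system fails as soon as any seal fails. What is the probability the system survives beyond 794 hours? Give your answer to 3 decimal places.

The first failure time is exponential with rate Σλ_i = 1/637 + 1/6500 + 1/4953 + 1/8830 = 0.00203885 per hour.
P(min > 794) = e^(−0.00203885·794) = e^(−1.6188) ≈ 0.198.

0.198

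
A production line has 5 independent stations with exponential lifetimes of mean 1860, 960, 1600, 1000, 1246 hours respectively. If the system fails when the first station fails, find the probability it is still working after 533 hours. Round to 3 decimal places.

The first failure time is exponential with rate Σλ_i = 1/1860 + 1/960 + 1/1600 + 1/1000 + 1/1246 = 0.00400687 per hour.
P(min > 533) = e^(−0.00400687·533) = e^(−2.1357) ≈ 0.118.

0.118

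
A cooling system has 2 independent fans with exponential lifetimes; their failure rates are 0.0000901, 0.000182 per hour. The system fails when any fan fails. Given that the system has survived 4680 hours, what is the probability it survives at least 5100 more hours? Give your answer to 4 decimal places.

Time to first failure ~ Exp(Σλ) with Σλ = 0.0002721.
By memorylessness, P(T > 4680+5100 | T > 4680) = P(T > 5100) = e^(−0.0002721·5100) ≈ 0.2496.

0.2496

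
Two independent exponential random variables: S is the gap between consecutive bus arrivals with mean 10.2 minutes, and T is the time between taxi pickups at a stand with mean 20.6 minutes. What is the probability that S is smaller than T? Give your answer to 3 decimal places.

0.669

λ_1 = 1/10.2 = 0.0980392, λ_2 = 1/20.6 = 0.0485437.
For independent exponentials, P(S < T) = λ_1/(λ_1+λ_2) = 0.0980392/0.146583 ≈ 0.669.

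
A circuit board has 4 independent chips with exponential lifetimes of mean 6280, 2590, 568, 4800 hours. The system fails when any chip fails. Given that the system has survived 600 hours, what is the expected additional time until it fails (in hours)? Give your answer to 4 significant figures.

First-failure rate Σλ = 1/6280 + 1/2590 + 1/568 + 1/4800 = 0.00251423.
By memorylessness the expected residual is 1/Σλ = 397.736 hours, regardless of the 600 already elapsed.

397.7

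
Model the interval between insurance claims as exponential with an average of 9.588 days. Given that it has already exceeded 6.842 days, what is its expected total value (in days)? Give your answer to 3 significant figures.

The rate is λ = 1/9.588 = 0.104297 per day.
By memorylessness, E[X | X > 6.842] = 6.842 + 1/λ = 6.842 + 9.588 = 16.43 days.

16.4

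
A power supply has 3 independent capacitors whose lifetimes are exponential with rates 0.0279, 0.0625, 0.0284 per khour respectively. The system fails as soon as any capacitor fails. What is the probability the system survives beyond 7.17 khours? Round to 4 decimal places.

0.4266

The time to first failure is exponential with rate Σλ = 0.0279 + 0.0625 + 0.0284 = 0.1188.
P(min > 7.17) = e^(−0.1188·7.17) = e^(−0.8518) ≈ 0.4266.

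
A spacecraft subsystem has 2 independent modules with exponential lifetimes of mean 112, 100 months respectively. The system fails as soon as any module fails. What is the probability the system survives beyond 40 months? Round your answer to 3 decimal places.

The first failure time is exponential with rate Σλ_i = 1/112 + 1/100 = 0.0189286 per month.
P(min > 40) = e^(−0.0189286·40) = e^(−0.75714) ≈ 0.469.

0.469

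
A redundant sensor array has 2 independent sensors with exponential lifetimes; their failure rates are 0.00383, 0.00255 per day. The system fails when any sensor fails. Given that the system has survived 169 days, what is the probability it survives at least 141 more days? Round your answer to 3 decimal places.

Time to first failure ~ Exp(Σλ) with Σλ = 0.00638.
By memorylessness, P(T > 169+141 | T > 169) = P(T > 141) = e^(−0.00638·141) ≈ 0.407.

0.407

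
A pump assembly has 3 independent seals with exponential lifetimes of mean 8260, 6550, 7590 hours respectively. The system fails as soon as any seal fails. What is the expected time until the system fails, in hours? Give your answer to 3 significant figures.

The first failure time is exponential with rate Σλ_i = 1/8260 + 1/6550 + 1/7590 = 0.000405489 per hour.
E[min] = 1/Σλ = 1/0.000405489 = 2466.16 hours.

2470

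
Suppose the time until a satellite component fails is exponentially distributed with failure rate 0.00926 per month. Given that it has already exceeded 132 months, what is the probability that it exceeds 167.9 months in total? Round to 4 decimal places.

By the memoryless property, P(X > 132+35.9 | X > 132) = P(X > 35.9).
P(X > 35.9) = e^(−0.33243) ≈ 0.7172.

0.7172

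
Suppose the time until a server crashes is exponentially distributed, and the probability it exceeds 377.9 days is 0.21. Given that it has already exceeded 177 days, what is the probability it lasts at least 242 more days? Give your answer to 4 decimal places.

0.3681

From e^(−λ·377.9) = 0.21, λ = −ln(0.21)/377.9 = 0.00412979.
Memoryless: P(X > 177+242 | X > 177) = P(X > 242) = e^(−0.00412979·242) ≈ 0.3681.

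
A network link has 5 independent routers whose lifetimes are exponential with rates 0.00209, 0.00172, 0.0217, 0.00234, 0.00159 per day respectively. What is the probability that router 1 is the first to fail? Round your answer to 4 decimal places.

The time to first failure is exponential with rate Σλ = 0.00209 + 0.00172 + 0.0217 + 0.00234 + 0.00159 = 0.02944.
P(router 1 first) = λ_1/Σλ = 0.00209/0.02944 ≈ 0.0710.

0.0710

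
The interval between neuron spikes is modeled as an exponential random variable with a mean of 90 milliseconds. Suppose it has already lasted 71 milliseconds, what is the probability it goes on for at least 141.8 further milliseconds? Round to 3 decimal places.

0.207

The rate is λ = 1/90 = 0.0111111 per millisecond.
The exponential is memoryless, so the remaining time is again Exp(λ): the condition X > 71 is irrelevant.
P(X > 141.8) = e^(−1.5756) ≈ 0.207.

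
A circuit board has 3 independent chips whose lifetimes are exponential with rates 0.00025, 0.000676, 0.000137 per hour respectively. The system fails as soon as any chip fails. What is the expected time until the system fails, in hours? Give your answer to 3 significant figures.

The time to first failure is exponential with rate Σλ = 0.00025 + 0.000676 + 0.000137 = 0.001063.
E[min] = 1/Σλ = 1/0.001063 = 940.734 hours.

941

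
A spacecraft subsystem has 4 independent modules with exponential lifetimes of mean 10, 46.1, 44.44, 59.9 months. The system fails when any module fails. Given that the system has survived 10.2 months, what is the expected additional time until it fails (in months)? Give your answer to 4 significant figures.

6.215

First-failure rate Σλ = 1/10 + 1/46.1 + 1/44.44 + 1/59.9 = 0.160889.
By memorylessness the expected residual is 1/Σλ = 6.21548 months, regardless of the 10.2 already elapsed.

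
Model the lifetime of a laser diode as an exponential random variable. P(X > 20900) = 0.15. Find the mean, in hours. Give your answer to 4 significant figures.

11020

e^(−λ·20900) = 0.15 ⇒ λ = −ln(0.15)/20900 = 0.0000907713.
Mean = 1/λ = 11016.7 hours.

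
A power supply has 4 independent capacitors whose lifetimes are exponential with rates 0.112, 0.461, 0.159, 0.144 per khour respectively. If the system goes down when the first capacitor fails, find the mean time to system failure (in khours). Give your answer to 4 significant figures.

The time to first failure is exponential with rate Σλ = 0.112 + 0.461 + 0.159 + 0.144 = 0.876.
E[min] = 1/Σλ = 1/0.876 = 1.14155 khours.

1.142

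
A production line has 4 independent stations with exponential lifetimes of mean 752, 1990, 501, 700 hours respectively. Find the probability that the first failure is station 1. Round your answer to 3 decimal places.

0.253

Rates: λ_i = 1/mean_i → 0.00132979, 0.000502513, 0.00199601, 0.00142857; Σλ = 0.00525688.
P(station 1 first) = λ_1/Σλ = 0.00132979/0.00525688 ≈ 0.253.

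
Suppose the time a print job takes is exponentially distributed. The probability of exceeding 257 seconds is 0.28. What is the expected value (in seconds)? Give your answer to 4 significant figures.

201.9

e^(−λ·257) = 0.28 ⇒ λ = −ln(0.28)/257 = 0.00495317.
Mean = 1/λ = 201.891 seconds.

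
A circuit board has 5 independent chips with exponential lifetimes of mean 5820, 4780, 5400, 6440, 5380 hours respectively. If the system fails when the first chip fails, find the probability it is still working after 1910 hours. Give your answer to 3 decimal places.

0.177

The first failure time is exponential with rate Σλ_i = 1/5820 + 1/4780 + 1/5400 + 1/6440 + 1/5380 = 0.000907365 per hour.
P(min > 1910) = e^(−0.000907365·1910) = e^(−1.7331) ≈ 0.177.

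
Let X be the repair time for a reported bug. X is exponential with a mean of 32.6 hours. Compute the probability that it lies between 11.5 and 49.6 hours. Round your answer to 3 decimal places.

The rate is λ = 1/32.6 = 0.0306748 per hour.
P(11.5 < X < 49.6) = e^(−λ·11.5) − e^(−λ·49.6) = 0.70275 − 0.21839 ≈ 0.484.

0.484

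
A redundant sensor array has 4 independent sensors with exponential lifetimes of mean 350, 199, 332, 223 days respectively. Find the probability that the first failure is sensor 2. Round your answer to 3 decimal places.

0.327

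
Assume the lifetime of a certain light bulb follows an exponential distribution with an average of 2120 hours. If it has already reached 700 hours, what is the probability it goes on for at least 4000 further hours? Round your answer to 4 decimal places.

0.1516

The rate is λ = 1/2120 = 0.000471698 per hour.
P(X > s+t | X > s) = e^(−λ(s+t))/e^(−λs) = e^(−λt), independent of s = 700.
P(X > 4000) = e^(−1.8868) ≈ 0.1516.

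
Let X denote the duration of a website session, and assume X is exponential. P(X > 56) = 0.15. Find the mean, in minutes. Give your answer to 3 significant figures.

e^(−λ·56) = 0.15 ⇒ λ = −ln(0.15)/56 = 0.0338771.
Mean = 1/λ = 29.5184 minutes.

29.5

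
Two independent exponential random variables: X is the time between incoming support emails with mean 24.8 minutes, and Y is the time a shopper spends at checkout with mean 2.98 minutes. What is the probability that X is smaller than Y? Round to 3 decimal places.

0.107

λ_1 = 1/24.8 = 0.0403226, λ_2 = 1/2.98 = 0.33557.
For independent exponentials, P(X < Y) = λ_1/(λ_1+λ_2) = 0.0403226/0.375893 ≈ 0.107.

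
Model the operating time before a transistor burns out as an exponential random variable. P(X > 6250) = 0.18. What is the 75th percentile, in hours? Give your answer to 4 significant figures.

e^(−λ·6250) = 0.18 ⇒ λ = −ln(0.18)/6250 = 0.000274368.
75th percentile: 1 − e^(−λt) = 0.75, t = −ln(0.25)/λ = 5052.69 hours.

5053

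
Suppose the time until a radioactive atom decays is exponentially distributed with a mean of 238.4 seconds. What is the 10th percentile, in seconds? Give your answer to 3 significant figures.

25.1

The rate is λ = 1/238.4 = 0.00419463 per second.
Set 1 − e^(−λt) = 0.1, so t = −ln(0.9)/λ = 0.10536/0.00419463 ≈ 25.1179 seconds.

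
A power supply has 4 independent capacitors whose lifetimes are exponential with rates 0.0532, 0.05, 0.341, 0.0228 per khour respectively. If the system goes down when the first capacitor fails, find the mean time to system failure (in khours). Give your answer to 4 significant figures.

2.141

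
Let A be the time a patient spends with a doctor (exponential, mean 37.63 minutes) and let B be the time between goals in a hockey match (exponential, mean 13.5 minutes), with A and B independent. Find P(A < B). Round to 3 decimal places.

0.264

λ_1 = 1/37.63 = 0.0265745, λ_2 = 1/13.5 = 0.0740741.
For independent exponentials, P(A < B) = λ_1/(λ_1+λ_2) = 0.0265745/0.100649 ≈ 0.264.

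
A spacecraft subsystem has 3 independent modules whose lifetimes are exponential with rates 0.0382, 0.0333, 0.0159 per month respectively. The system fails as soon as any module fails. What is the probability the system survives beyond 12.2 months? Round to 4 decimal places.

The time to first failure is exponential with rate Σλ = 0.0382 + 0.0333 + 0.0159 = 0.0874.
P(min > 12.2) = e^(−0.0874·12.2) = e^(−1.0663) ≈ 0.3443.

0.3443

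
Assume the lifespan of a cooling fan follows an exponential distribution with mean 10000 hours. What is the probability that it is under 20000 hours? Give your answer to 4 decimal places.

0.8647

The rate is λ = 1/10000 = 0.0001 per hour.
P(X ≤ 20000) = 1 − e^(−λ·20000) = 1 − e^(−2) ≈ 0.8647.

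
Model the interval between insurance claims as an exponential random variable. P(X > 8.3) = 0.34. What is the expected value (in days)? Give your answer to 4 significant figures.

e^(−λ·8.3) = 0.34 ⇒ λ = −ln(0.34)/8.3 = 0.129977.
Mean = 1/λ = 7.69366 days.

7.694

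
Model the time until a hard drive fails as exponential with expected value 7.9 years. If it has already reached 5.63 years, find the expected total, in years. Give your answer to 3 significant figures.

The rate is λ = 1/7.9 = 0.126582 per year.
By memorylessness, E[X | X > 5.63] = 5.63 + 1/λ = 5.63 + 7.9 = 13.53 years.

13.5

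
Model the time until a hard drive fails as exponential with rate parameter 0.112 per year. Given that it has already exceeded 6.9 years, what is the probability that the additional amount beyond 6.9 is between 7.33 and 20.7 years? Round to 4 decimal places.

0.3416

Memoryless: the residual past 6.9 is again Exp(λ).
P(7.33 < residual < 20.7) = e^(−λ·7.33) − e^(−λ·20.7) = 0.44001 − 0.09843 ≈ 0.3416.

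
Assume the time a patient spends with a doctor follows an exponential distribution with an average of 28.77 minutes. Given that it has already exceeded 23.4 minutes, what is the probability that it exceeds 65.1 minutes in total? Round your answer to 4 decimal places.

The rate is λ = 1/28.77 = 0.0347584 per minute.
P(X > s+t | X > s) = e^(−λ(s+t))/e^(−λs) = e^(−λt), independent of s = 23.4.
P(X > 41.7) = e^(−1.4494) ≈ 0.2347.

0.2347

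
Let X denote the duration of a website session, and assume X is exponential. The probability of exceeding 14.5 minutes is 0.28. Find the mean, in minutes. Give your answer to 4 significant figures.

11.39

e^(−λ·14.5) = 0.28 ⇒ λ = −ln(0.28)/14.5 = 0.0877907.
Mean = 1/λ = 11.3907 minutes.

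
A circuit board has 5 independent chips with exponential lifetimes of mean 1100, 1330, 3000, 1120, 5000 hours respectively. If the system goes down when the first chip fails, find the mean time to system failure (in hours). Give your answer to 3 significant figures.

The first failure time is exponential with rate Σλ_i = 1/1100 + 1/1330 + 1/3000 + 1/1120 + 1/5000 = 0.00308716 per hour.
E[min] = 1/Σλ = 1/0.00308716 = 323.922 hours.

324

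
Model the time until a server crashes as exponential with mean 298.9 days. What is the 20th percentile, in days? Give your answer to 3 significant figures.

66.7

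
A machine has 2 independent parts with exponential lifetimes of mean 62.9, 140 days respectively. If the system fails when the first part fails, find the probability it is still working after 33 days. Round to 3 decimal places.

The first failure time is exponential with rate Σλ_i = 1/62.9 + 1/140 = 0.0230411 per day.
P(min > 33) = e^(−0.0230411·33) = e^(−0.76036) ≈ 0.467.

0.467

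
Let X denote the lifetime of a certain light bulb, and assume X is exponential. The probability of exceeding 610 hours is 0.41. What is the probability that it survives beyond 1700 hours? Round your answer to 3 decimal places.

0.083

e^(−λ·610) = 0.41 ⇒ λ = −ln(0.41)/610 = 0.00146164.
P(X > 1700) = e^(−0.00146164·1700) = e^(−2.4848) ≈ 0.083.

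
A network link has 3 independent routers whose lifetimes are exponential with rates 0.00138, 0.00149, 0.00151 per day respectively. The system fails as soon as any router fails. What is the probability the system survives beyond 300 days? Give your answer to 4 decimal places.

0.2687

The time to first failure is exponential with rate Σλ = 0.00138 + 0.00149 + 0.00151 = 0.00438.
P(min > 300) = e^(−0.00438·300) = e^(−1.314) ≈ 0.2687.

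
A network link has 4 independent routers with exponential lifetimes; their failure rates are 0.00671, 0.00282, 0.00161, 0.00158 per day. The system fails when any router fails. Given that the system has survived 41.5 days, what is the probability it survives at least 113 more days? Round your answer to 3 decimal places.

Time to first failure ~ Exp(Σλ) with Σλ = 0.01272.
By memorylessness, P(T > 41.5+113 | T > 41.5) = P(T > 113) = e^(−0.01272·113) ≈ 0.238.

0.238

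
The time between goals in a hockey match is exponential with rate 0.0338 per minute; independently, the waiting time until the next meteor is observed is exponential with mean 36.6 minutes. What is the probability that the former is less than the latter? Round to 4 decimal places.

0.5530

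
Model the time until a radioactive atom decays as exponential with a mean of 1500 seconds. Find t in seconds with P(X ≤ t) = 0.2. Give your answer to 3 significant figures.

335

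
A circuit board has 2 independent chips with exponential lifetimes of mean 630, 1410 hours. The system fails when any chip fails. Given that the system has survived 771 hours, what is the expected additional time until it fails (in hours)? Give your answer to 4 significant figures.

First-failure rate Σλ = 1/630 + 1/1410 = 0.00229652.
By memorylessness the expected residual is 1/Σλ = 435.441 hours, regardless of the 771 already elapsed.

435.4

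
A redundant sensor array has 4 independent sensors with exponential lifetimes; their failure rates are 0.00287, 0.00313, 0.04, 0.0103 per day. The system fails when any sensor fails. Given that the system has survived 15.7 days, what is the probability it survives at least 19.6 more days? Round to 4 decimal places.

Time to first failure ~ Exp(Σλ) with Σλ = 0.0563.
By memorylessness, P(T > 15.7+19.6 | T > 15.7) = P(T > 19.6) = e^(−0.0563·19.6) ≈ 0.3317.

0.3317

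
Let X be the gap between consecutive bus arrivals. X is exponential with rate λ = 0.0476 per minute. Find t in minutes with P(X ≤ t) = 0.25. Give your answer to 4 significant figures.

Set 1 − e^(−λt) = 0.25, so t = −ln(0.75)/λ = 0.28768/0.0476 ≈ 6.04374 minutes.

6.044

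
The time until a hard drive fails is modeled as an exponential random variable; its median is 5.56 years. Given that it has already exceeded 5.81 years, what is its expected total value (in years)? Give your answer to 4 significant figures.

13.83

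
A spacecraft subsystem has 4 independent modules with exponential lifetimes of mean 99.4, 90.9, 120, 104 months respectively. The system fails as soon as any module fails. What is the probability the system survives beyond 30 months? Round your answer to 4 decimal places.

The first failure time is exponential with rate Σλ_i = 1/99.4 + 1/90.9 + 1/120 + 1/104 = 0.0390102 per month.
P(min > 30) = e^(−0.0390102·30) = e^(−1.1703) ≈ 0.3103.

0.3103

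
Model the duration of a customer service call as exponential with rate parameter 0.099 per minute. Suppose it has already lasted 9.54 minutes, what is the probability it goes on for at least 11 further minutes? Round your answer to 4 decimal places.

0.3366

P(X > s+t | X > s) = e^(−λ(s+t))/e^(−λs) = e^(−λt), independent of s = 9.54.
P(X > 11) = e^(−1.089) ≈ 0.3366.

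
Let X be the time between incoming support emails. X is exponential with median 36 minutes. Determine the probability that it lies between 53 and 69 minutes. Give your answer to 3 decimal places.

0.096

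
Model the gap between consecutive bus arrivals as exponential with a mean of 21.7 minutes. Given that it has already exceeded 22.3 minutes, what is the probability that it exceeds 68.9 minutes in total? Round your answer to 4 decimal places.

The rate is λ = 1/21.7 = 0.0460829 per minute.
By the memoryless property, P(X > 22.3+46.6 | X > 22.3) = P(X > 46.6).
P(X > 46.6) = e^(−2.1475) ≈ 0.1168.

0.1168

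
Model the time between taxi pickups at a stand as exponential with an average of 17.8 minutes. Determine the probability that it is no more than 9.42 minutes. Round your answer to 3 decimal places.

0.411

The rate is λ = 1/17.8 = 0.0561798 per minute.
P(X ≤ 9.42) = 1 − e^(−λ·9.42) = 1 − e^(−0.52921) ≈ 0.411.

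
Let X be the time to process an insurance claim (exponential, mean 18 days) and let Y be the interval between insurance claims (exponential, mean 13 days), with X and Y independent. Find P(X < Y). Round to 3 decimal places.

λ_1 = 1/18 = 0.0555556, λ_2 = 1/13 = 0.0769231.
For independent exponentials, P(X < Y) = λ_1/(λ_1+λ_2) = 0.0555556/0.132479 ≈ 0.419.

0.419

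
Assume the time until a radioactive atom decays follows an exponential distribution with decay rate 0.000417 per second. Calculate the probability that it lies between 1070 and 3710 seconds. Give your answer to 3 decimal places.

P(1070 < X < 3710) = e^(−λ·1070) − e^(−λ·3710) = 0.64006 − 0.21287 ≈ 0.427.

0.427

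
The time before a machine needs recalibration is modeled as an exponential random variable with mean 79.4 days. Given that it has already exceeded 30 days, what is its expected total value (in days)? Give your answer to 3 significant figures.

109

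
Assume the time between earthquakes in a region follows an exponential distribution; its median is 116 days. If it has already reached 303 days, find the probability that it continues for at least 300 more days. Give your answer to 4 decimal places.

For an exponential, median = ln(2)/λ, so λ = ln 2 / 116 = 0.00597541 per day.
The exponential is memoryless, so the remaining time is again Exp(λ): the condition X > 303 is irrelevant.
P(X > 300) = e^(−1.7926) ≈ 0.1665.

0.1665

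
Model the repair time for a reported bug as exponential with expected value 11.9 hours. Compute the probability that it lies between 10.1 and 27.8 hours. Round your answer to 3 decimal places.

The rate is λ = 1/11.9 = 0.0840336 per hour.
P(10.1 < X < 27.8) = e^(−λ·10.1) − e^(−λ·27.8) = 0.42795 − 0.09670 ≈ 0.331.

0.331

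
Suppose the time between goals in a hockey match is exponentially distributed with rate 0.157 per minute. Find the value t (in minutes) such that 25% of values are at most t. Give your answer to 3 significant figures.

1.83

Set 1 − e^(−λt) = 0.25, so t = −ln(0.75)/λ = 0.28768/0.157 ≈ 1.83237 minutes.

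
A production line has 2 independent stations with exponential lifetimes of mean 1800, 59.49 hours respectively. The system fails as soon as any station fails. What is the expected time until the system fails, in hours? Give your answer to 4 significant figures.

The first failure time is exponential with rate Σλ_i = 1/1800 + 1/59.49 = 0.0173651 per hour.
E[min] = 1/Σλ = 1/0.0173651 = 57.5868 hours.

57.59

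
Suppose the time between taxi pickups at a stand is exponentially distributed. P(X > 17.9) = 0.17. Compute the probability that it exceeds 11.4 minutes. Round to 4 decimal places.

0.3235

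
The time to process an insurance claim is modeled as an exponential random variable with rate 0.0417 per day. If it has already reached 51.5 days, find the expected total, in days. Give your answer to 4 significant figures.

75.48

By memorylessness, E[X | X > 51.5] = 51.5 + 1/λ = 51.5 + 23.9808 = 75.4808 days.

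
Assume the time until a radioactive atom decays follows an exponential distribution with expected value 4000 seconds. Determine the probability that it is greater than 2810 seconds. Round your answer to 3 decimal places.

0.495

The rate is λ = 1/4000 = 0.00025 per second.
P(X > 2810) = e^(−λ·2810) = e^(−0.7025) ≈ 0.495.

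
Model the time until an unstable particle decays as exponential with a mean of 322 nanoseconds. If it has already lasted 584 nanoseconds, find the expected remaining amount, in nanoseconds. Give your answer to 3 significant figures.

322

The rate is λ = 1/322 = 0.00310559 per nanosecond.
By memorylessness, the remaining amount past any threshold is again Exp(λ) with mean 1/λ = 322 nanoseconds.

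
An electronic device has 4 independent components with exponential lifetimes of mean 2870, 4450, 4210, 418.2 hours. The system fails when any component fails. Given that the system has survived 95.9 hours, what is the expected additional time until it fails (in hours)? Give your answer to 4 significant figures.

312.3

First-failure rate Σλ = 1/2870 + 1/4450 + 1/4210 + 1/418.2 = 0.00320188.
By memorylessness the expected residual is 1/Σλ = 312.316 hours, regardless of the 95.9 already elapsed.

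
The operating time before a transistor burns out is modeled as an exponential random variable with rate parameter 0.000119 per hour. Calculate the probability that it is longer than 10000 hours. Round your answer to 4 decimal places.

P(X > 10000) = e^(−λ·10000) = e^(−1.19) ≈ 0.3042.

0.3042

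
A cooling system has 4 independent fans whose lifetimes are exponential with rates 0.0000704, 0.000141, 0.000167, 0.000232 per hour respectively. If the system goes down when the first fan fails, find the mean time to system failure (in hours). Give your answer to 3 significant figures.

1640

The time to first failure is exponential with rate Σλ = 0.0000704 + 0.000141 + 0.000167 + 0.000232 = 0.0006104.
E[min] = 1/Σλ = 1/0.0006104 = 1638.27 hours.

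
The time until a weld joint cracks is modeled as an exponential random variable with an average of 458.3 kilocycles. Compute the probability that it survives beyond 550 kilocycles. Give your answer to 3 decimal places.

The rate is λ = 1/458.3 = 0.00218198 per kilocycle.
P(X > 550) = e^(−λ·550) = e^(−1.2001) ≈ 0.301.

0.301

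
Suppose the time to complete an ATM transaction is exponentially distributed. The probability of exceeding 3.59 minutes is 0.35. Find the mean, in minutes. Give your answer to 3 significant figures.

3.42

e^(−λ·3.59) = 0.35 ⇒ λ = −ln(0.35)/3.59 = 0.29243.
Mean = 1/λ = 3.41963 minutes.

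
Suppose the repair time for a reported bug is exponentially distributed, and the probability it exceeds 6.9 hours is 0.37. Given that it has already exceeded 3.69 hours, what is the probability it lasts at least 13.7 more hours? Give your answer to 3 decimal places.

From e^(−λ·6.9) = 0.37, λ = −ln(0.37)/6.9 = 0.144095.
Memoryless: P(X > 3.69+13.7 | X > 3.69) = P(X > 13.7) = e^(−0.144095·13.7) ≈ 0.139.

0.139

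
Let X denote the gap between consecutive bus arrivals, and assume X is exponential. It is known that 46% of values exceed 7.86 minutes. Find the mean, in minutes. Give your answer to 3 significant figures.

10.1

e^(−λ·7.86) = 0.46 ⇒ λ = −ln(0.46)/7.86 = 0.098795.
Mean = 1/λ = 10.122 minutes.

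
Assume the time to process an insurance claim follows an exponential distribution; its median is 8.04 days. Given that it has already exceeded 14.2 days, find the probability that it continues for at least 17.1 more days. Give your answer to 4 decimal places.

For an exponential, median = ln(2)/λ, so λ = ln 2 / 8.04 = 0.0862123 per day.
P(X > s+t | X > s) = e^(−λ(s+t))/e^(−λs) = e^(−λt), independent of s = 14.2.
P(X > 17.1) = e^(−1.4742) ≈ 0.2290.

0.2290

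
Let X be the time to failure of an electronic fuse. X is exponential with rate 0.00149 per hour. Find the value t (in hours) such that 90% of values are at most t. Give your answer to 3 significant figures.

1550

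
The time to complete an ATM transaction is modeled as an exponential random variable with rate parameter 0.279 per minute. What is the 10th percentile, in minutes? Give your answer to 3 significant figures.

0.378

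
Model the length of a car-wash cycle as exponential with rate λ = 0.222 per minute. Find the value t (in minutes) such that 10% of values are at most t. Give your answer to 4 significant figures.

Set 1 − e^(−λt) = 0.1, so t = −ln(0.9)/λ = 0.10536/0.222 ≈ 0.474597 minutes.

0.4746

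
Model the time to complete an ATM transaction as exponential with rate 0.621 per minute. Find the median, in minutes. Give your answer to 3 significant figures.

Set 1 − e^(−λt) = 0.5, so t = −ln(0.5)/λ = 0.69315/0.621 ≈ 1.11618 minutes.

1.12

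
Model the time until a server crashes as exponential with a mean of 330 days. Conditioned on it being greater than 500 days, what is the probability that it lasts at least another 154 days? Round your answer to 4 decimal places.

The rate is λ = 1/330 = 0.0030303 per day.
The exponential is memoryless, so the remaining time is again Exp(λ): the condition X > 500 is irrelevant.
P(X > 154) = e^(−0.46667) ≈ 0.6271.

0.6271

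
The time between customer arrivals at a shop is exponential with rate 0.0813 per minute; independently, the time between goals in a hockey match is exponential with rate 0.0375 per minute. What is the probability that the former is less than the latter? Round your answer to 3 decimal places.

0.684

λ_1 = 0.0813, λ_2 = 0.0375.
For independent exponentials, P(the former < the latter) = λ_1/(λ_1+λ_2) = 0.0813/0.1188 ≈ 0.684.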